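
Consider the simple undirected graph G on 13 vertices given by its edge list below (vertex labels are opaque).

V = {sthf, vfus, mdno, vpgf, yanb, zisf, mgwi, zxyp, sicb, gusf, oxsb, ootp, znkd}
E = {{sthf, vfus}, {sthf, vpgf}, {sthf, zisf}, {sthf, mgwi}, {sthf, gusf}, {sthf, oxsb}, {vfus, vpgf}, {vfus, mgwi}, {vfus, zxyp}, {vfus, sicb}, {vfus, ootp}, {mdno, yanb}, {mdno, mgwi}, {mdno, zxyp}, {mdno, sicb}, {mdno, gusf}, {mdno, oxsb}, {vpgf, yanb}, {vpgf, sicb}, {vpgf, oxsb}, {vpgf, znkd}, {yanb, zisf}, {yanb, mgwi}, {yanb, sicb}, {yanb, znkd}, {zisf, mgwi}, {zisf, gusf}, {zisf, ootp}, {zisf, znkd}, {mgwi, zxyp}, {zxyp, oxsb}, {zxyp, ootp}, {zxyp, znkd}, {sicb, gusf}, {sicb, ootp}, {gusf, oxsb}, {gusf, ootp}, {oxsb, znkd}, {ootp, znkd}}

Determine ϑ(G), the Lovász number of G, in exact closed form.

sqrt(13)

N(zxyp) = {vfus, mdno, mgwi, oxsb, ootp, znkd}, |N(zxyp)| = 6.
deg(sthf) = 6; N(sthf) = {vfus, vpgf, zisf, mgwi, gusf, oxsb}.
Vertex vpgf has 6 neighbors: sthf, vfus, yanb, sicb, oxsb, znkd.
deg(mdno) = 6; N(mdno) = {yanb, mgwi, zxyp, sicb, gusf, oxsb}.
13-vertex 6-regular graph: Paley(13): SR with (k,λ,μ)=(6,2,3).
Distinct eigenvalues (to 4 d.p.): [6.0, 1.3028, -2.3028].
ϑ = −N·λ_min/(λ_max−λ_min) = −13·(-sqrt(13)/2 - 1/2)/(6−(-sqrt(13)/2 - 1/2)) = sqrt(13).
= 3.60555… (decimal).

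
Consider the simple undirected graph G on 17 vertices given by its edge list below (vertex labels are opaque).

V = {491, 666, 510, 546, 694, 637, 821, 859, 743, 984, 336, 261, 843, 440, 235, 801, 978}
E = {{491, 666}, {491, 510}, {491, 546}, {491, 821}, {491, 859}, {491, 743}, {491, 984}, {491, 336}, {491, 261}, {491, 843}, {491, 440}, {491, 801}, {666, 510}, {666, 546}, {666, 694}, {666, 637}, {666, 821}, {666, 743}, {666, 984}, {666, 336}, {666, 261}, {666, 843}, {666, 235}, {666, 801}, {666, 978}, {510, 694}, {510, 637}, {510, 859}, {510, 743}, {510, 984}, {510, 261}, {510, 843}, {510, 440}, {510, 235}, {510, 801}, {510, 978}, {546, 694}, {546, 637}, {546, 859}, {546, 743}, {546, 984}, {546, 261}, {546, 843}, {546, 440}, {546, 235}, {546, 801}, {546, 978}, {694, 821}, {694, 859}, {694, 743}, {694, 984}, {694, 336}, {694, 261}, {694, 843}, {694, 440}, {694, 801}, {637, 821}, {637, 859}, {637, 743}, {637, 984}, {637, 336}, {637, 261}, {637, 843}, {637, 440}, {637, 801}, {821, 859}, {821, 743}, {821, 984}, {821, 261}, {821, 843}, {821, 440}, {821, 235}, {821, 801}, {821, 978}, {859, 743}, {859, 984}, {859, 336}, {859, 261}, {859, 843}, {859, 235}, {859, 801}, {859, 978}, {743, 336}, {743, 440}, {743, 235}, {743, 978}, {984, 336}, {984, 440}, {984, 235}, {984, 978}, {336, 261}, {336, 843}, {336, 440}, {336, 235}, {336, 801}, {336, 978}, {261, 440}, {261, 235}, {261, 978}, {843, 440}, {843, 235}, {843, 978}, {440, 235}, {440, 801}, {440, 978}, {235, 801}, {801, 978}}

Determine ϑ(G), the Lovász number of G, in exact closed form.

5

N(491) = {666, 510, 546, 821, 859, 743, 984, 336, 261, 843, 440, 801}, |N(491)| = 12.
deg(546) = 13; N(546) = {491, 666, 694, 637, 859, 743, 984, 261, 843, 440, 235, 801, 978}.
N(743) = {491, 666, 510, 546, 694, 637, 821, 859, 336, 440, 235, 978}, |N(743)| = 12.
Vertex 859 has 14 neighbors: 491, 510, 546, 694, 637, 821, 743, 984, 336, 261, 843, 235, 801, 978.
4 parts of sizes [5, 5, 4, 3]; α(G) = 5 = ϑ (perfect).
ϑ(G) ≈ 5.000000000.
Lovász sandwich 5 ≤ 5 ≤ 5: collapsed.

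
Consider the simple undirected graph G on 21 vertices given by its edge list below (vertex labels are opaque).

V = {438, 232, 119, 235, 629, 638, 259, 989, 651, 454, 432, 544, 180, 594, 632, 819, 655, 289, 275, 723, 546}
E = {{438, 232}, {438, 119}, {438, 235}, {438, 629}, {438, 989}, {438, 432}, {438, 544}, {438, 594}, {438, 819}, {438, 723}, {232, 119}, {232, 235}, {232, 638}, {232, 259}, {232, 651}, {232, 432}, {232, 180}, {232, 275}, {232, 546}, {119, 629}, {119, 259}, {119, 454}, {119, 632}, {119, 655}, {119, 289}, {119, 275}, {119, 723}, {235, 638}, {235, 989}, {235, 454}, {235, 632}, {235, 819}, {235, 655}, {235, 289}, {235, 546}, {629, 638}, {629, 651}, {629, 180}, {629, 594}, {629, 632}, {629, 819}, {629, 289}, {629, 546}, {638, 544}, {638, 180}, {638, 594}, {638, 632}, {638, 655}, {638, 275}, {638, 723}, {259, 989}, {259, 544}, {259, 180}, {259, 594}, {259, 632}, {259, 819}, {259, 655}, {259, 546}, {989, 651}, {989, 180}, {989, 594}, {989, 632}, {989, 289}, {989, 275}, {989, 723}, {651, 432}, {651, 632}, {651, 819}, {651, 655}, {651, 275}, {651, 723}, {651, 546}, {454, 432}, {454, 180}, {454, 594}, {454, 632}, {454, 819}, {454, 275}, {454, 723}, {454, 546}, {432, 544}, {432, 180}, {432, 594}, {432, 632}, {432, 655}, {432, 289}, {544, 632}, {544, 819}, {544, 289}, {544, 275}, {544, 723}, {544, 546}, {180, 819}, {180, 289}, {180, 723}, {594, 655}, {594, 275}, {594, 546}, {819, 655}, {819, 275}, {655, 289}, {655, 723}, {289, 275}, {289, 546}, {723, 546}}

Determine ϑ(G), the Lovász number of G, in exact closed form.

deg(180) = 10; N(180) = {232, 629, 638, 259, 989, 454, 432, 819, 289, 723}.
N(544) = {438, 638, 259, 432, 632, 819, 289, 275, 723, 546}, |N(544)| = 10.
deg(989) = 10; N(989) = {438, 235, 259, 651, 180, 594, 632, 289, 275, 723}.
Vertex 632 has 10 neighbors: 119, 235, 629, 638, 259, 989, 651, 454, 432, 544.
Every vertex has degree 10 (N=21); Kneser K(7,2) on C(7,2)=21 vertices.
Distinct eigenvalues (to 3 d.p.): [10.0, 1.0, -4.0].
With N=21: ϑ(G) = 21·(-1*(-4))/(10−(-4)) = 6.
≈ 6.0000 (to 4 d.p.).

6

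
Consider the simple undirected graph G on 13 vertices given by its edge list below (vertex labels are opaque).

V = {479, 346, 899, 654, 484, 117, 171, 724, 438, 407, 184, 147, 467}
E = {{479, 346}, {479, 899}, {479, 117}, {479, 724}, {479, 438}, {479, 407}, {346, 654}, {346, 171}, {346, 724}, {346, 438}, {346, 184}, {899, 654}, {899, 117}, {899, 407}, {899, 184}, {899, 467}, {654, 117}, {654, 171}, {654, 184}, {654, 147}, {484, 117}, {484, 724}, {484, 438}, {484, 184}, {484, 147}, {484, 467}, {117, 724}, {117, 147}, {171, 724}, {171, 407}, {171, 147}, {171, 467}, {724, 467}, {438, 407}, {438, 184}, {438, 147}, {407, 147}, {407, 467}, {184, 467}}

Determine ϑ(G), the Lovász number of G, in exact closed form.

deg(184) = 6; N(184) = {346, 899, 654, 484, 438, 467}.
Vertex 147 has 6 neighbors: 654, 484, 117, 171, 438, 407.
N(467) = {899, 484, 171, 724, 407, 184}, |N(467)| = 6.
Vertex 407 has 6 neighbors: 479, 899, 171, 438, 147, 467.
deg(v) = 6 for all v (|V|=13); Paley(13): SR with (k,λ,μ)=(6,2,3).
spec(A) ≈ [6.0, 1.3028, -2.3028] (distinct, 4 d.p.).
ϑ = −N·λ_min/(λ_max−λ_min) = −13·(-sqrt(13)/2 - 1/2)/(6−(-sqrt(13)/2 - 1/2)) = sqrt(13).
= 3.60555… (decimal).

sqrt(13)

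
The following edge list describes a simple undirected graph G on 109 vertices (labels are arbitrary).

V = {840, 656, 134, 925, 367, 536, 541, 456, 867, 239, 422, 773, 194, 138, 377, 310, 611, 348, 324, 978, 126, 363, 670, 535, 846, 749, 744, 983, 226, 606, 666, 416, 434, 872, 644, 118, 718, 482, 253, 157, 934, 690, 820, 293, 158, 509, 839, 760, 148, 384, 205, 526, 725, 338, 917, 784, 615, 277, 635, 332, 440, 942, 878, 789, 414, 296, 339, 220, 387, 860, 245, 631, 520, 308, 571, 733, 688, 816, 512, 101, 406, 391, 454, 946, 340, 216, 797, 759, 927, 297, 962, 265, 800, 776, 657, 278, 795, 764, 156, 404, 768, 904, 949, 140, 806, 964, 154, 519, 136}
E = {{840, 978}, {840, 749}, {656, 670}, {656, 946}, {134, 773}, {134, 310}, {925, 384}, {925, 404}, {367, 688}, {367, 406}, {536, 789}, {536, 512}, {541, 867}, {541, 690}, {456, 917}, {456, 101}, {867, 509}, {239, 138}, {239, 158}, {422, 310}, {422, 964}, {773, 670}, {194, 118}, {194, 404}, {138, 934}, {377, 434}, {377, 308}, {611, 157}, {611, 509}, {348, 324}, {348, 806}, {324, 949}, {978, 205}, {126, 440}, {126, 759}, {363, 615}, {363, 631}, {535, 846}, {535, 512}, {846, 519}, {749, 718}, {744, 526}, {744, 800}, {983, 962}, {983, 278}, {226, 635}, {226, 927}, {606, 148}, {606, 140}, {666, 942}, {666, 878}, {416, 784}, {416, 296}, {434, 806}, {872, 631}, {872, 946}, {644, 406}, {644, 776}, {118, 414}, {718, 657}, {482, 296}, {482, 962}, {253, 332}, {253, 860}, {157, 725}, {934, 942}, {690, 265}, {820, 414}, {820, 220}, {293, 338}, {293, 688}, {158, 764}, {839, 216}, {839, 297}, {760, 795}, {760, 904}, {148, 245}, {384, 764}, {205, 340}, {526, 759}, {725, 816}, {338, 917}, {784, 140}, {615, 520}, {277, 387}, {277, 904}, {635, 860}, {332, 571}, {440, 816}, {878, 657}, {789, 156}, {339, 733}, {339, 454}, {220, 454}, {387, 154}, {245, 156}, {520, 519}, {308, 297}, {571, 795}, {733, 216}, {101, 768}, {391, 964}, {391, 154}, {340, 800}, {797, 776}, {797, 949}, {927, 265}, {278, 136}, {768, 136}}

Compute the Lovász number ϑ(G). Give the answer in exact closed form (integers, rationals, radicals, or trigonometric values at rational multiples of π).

deg(942) = 2; N(942) = {666, 934}.
N(635) = {226, 860}, |N(635)| = 2.
Vertex 363 has 2 neighbors: 615, 631.
Vertex 611 has 2 neighbors: 157, 509.
Regular of degree 2 on 109 vertices: this is C_{109}, the 109-cycle.
The 55 distinct eigenvalues: [2.0, 1.996678, 1.986723, 1.970169, 1.94707, 1.917503, 1.881566, 1.839379, 1.791082, 1.736834, 1.676818, 1.611231, 1.540291, 1.464235, 1.383315, 1.2978, 1.207973, 1.114134, 1.016594, 0.915677, 0.811718, 0.705062, 0.596064, 0.485087, 0.372497, 0.258671, 0.143985, 0.028821, -0.086439, -0.201412, -0.315715, -0.42897, -0.5408, -0.650834, -0.758705, -0.864056, -0.966537, -1.065807, -1.161536, -1.253407, -1.341115, -1.424367, -1.502888, -1.576416, -1.644707, -1.707535, -1.764691, -1.815985, -1.861246, -1.900324, -1.933089, -1.959433, -1.979268, -1.992528, -1.999169].
With N=109: ϑ(G) = 109·(-(-1)*2*cos(pi/109))/(2−(-2*cos(pi/109))) = 109*cos(pi/109)/(cos(pi/109) + 1).
ϑ(G) ≈ 54.488680079.
Sandwich: α(G)=54 ≤ ϑ(G)=109*cos(pi/109)/(cos(pi/109) + 1) ≤ χ(Ḡ)=55 (both strict).

109*cos(pi/109)/(cos(pi/109) + 1)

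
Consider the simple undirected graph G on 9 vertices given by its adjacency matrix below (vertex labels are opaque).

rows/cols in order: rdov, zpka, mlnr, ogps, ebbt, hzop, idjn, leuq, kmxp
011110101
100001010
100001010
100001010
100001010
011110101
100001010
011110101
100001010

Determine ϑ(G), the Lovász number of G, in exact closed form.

6

deg(zpka) = 3; N(zpka) = {rdov, hzop, leuq}.
deg(ogps) = 3; N(ogps) = {rdov, hzop, leuq}.
N(rdov) = {zpka, mlnr, ogps, ebbt, idjn, kmxp}, |N(rdov)| = 6.
Vertex kmxp has 3 neighbors: rdov, hzop, leuq.
K_{6,3} (perfect); ϑ(G) = α(G) = max{6,3} = 6.
≈ 6.0000 (to 4 d.p.).
6 ≤ 6 ≤ 6: collapsed.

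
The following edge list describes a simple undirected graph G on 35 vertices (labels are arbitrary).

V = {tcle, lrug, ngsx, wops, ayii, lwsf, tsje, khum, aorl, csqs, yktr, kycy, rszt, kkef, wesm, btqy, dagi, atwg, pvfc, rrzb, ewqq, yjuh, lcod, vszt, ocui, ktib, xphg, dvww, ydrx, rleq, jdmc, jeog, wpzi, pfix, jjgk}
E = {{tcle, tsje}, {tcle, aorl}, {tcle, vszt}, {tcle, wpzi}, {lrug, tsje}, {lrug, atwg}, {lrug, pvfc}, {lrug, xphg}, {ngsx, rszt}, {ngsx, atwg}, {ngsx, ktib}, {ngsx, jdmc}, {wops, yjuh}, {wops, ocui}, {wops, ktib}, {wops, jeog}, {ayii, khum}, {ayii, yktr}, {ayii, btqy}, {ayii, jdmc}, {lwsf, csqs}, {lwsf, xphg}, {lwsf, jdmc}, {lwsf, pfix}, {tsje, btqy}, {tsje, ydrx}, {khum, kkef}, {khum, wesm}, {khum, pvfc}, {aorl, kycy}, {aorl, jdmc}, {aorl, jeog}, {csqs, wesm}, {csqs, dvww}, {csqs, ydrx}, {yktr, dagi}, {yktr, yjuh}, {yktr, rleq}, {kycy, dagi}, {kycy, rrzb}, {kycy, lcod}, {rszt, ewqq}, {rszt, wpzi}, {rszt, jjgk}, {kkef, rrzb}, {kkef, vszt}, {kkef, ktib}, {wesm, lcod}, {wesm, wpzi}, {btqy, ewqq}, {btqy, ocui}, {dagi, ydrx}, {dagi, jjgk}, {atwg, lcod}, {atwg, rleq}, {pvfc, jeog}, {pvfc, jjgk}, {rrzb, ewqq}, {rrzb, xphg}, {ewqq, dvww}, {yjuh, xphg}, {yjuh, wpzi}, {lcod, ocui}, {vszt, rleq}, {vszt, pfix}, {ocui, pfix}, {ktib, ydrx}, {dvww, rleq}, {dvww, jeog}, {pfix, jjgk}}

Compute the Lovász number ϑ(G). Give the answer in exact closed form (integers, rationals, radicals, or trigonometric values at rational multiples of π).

15

deg(lcod) = 4; N(lcod) = {kycy, wesm, atwg, ocui}.
Vertex khum has 4 neighbors: ayii, kkef, wesm, pvfc.
N(pvfc) = {lrug, khum, jeog, jjgk}, |N(pvfc)| = 4.
deg(xphg) = 4; N(xphg) = {lrug, lwsf, rrzb, yjuh}.
G on 35 vertices is 4-regular; Kneser K(7,3) on C(7,3)=35 vertices.
A has 4 distinct eigenvalues ≈ [4.0, 2.0, -1.0, -3.0].
Lovász: ϑ = −35(-3)/(4+-1*(-3)) = 15.
ϑ(G) ≈ 15.00000.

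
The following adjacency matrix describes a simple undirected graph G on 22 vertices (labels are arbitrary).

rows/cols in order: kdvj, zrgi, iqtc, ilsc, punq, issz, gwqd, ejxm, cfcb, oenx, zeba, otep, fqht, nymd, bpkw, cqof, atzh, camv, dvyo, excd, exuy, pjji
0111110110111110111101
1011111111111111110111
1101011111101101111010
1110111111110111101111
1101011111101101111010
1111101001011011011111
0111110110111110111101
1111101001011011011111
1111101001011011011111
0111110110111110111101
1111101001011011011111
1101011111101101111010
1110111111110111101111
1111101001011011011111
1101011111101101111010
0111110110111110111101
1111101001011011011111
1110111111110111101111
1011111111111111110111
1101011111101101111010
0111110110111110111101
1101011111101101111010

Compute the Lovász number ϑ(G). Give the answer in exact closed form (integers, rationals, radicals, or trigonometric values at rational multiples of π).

6

N(camv) = {kdvj, zrgi, iqtc, punq, issz, gwqd, ejxm, cfcb, oenx, zeba, otep, nymd, bpkw, cqof, atzh, dvyo, excd, exuy, pjji}, |N(camv)| = 19.
deg(excd) = 16; N(excd) = {kdvj, zrgi, ilsc, issz, gwqd, ejxm, cfcb, oenx, zeba, fqht, nymd, cqof, atzh, camv, dvyo, exuy}.
Vertex issz has 16 neighbors: kdvj, zrgi, iqtc, ilsc, punq, gwqd, oenx, otep, fqht, bpkw, cqof, camv, dvyo, excd, exuy, pjji.
deg(bpkw) = 16; N(bpkw) = {kdvj, zrgi, ilsc, issz, gwqd, ejxm, cfcb, oenx, zeba, fqht, nymd, cqof, atzh, camv, dvyo, exuy}.
G = K_{6,6,5,3,2}: α = 6 = χ(Ḡ), so ϑ = 6.
ϑ(G) ≈ 6.000000000.
α=6, χ(Ḡ)=6; ϑ=6 lies between (collapsed).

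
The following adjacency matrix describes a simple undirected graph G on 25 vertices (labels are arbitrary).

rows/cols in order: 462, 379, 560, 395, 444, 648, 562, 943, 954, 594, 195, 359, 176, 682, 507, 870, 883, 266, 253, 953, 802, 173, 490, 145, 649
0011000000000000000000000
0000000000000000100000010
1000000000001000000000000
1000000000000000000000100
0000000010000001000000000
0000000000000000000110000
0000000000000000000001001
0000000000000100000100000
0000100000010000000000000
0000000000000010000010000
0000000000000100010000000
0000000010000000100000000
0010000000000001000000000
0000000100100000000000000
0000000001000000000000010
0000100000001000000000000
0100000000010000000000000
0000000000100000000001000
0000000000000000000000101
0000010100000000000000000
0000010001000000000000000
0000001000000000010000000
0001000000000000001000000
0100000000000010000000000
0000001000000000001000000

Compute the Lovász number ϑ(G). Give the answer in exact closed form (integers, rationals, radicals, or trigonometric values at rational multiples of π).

25*cos(pi/25)/(cos(pi/25) + 1)

Vertex 462 has 2 neighbors: 560, 395.
deg(395) = 2; N(395) = {462, 490}.
deg(562) = 2; N(562) = {173, 649}.
Vertex 145 has 2 neighbors: 379, 507.
25-vertex 2-regular graph: this is C_{25}, the 25-cycle.
Distinct eigenvalues (to 4 d.p.): [2.0, 1.9372, 1.7526, 1.4579, 1.0717, 0.618, 0.1256, -0.3748, -0.8516, -1.2748, -1.618, -1.8596, -1.9842].
Lovász (edge-transitive): ϑ = −25·(-2*cos(pi/25))/((2)−(-2*cos(pi/25))) = 25*cos(pi/25)/(cos(pi/25) + 1).
Numerically 12.45052.
Check 12 ≤ 25*cos(pi/25)/(cos(pi/25) + 1) ≤ 13: both strict.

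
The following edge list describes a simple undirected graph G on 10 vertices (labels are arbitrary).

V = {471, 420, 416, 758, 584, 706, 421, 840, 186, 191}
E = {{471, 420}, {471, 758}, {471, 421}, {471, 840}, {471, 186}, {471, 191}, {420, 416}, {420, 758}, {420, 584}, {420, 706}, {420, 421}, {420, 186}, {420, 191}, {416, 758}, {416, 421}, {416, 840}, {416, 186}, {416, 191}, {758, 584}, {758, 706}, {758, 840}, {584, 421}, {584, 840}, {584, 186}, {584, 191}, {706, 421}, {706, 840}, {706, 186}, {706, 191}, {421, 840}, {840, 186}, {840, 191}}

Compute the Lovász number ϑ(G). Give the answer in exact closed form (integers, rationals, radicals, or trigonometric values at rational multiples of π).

4

Vertex 758 has 6 neighbors: 471, 420, 416, 584, 706, 840.
deg(421) = 6; N(421) = {471, 420, 416, 584, 706, 840}.
deg(840) = 8; N(840) = {471, 416, 758, 584, 706, 421, 186, 191}.
N(186) = {471, 420, 416, 584, 706, 840}, |N(186)| = 6.
Complete multipartite on [4, 4, 2]: sandwich collapses at ϑ=4.
Numerically 4.0000.
Check 4 ≤ 4 ≤ 4: collapsed.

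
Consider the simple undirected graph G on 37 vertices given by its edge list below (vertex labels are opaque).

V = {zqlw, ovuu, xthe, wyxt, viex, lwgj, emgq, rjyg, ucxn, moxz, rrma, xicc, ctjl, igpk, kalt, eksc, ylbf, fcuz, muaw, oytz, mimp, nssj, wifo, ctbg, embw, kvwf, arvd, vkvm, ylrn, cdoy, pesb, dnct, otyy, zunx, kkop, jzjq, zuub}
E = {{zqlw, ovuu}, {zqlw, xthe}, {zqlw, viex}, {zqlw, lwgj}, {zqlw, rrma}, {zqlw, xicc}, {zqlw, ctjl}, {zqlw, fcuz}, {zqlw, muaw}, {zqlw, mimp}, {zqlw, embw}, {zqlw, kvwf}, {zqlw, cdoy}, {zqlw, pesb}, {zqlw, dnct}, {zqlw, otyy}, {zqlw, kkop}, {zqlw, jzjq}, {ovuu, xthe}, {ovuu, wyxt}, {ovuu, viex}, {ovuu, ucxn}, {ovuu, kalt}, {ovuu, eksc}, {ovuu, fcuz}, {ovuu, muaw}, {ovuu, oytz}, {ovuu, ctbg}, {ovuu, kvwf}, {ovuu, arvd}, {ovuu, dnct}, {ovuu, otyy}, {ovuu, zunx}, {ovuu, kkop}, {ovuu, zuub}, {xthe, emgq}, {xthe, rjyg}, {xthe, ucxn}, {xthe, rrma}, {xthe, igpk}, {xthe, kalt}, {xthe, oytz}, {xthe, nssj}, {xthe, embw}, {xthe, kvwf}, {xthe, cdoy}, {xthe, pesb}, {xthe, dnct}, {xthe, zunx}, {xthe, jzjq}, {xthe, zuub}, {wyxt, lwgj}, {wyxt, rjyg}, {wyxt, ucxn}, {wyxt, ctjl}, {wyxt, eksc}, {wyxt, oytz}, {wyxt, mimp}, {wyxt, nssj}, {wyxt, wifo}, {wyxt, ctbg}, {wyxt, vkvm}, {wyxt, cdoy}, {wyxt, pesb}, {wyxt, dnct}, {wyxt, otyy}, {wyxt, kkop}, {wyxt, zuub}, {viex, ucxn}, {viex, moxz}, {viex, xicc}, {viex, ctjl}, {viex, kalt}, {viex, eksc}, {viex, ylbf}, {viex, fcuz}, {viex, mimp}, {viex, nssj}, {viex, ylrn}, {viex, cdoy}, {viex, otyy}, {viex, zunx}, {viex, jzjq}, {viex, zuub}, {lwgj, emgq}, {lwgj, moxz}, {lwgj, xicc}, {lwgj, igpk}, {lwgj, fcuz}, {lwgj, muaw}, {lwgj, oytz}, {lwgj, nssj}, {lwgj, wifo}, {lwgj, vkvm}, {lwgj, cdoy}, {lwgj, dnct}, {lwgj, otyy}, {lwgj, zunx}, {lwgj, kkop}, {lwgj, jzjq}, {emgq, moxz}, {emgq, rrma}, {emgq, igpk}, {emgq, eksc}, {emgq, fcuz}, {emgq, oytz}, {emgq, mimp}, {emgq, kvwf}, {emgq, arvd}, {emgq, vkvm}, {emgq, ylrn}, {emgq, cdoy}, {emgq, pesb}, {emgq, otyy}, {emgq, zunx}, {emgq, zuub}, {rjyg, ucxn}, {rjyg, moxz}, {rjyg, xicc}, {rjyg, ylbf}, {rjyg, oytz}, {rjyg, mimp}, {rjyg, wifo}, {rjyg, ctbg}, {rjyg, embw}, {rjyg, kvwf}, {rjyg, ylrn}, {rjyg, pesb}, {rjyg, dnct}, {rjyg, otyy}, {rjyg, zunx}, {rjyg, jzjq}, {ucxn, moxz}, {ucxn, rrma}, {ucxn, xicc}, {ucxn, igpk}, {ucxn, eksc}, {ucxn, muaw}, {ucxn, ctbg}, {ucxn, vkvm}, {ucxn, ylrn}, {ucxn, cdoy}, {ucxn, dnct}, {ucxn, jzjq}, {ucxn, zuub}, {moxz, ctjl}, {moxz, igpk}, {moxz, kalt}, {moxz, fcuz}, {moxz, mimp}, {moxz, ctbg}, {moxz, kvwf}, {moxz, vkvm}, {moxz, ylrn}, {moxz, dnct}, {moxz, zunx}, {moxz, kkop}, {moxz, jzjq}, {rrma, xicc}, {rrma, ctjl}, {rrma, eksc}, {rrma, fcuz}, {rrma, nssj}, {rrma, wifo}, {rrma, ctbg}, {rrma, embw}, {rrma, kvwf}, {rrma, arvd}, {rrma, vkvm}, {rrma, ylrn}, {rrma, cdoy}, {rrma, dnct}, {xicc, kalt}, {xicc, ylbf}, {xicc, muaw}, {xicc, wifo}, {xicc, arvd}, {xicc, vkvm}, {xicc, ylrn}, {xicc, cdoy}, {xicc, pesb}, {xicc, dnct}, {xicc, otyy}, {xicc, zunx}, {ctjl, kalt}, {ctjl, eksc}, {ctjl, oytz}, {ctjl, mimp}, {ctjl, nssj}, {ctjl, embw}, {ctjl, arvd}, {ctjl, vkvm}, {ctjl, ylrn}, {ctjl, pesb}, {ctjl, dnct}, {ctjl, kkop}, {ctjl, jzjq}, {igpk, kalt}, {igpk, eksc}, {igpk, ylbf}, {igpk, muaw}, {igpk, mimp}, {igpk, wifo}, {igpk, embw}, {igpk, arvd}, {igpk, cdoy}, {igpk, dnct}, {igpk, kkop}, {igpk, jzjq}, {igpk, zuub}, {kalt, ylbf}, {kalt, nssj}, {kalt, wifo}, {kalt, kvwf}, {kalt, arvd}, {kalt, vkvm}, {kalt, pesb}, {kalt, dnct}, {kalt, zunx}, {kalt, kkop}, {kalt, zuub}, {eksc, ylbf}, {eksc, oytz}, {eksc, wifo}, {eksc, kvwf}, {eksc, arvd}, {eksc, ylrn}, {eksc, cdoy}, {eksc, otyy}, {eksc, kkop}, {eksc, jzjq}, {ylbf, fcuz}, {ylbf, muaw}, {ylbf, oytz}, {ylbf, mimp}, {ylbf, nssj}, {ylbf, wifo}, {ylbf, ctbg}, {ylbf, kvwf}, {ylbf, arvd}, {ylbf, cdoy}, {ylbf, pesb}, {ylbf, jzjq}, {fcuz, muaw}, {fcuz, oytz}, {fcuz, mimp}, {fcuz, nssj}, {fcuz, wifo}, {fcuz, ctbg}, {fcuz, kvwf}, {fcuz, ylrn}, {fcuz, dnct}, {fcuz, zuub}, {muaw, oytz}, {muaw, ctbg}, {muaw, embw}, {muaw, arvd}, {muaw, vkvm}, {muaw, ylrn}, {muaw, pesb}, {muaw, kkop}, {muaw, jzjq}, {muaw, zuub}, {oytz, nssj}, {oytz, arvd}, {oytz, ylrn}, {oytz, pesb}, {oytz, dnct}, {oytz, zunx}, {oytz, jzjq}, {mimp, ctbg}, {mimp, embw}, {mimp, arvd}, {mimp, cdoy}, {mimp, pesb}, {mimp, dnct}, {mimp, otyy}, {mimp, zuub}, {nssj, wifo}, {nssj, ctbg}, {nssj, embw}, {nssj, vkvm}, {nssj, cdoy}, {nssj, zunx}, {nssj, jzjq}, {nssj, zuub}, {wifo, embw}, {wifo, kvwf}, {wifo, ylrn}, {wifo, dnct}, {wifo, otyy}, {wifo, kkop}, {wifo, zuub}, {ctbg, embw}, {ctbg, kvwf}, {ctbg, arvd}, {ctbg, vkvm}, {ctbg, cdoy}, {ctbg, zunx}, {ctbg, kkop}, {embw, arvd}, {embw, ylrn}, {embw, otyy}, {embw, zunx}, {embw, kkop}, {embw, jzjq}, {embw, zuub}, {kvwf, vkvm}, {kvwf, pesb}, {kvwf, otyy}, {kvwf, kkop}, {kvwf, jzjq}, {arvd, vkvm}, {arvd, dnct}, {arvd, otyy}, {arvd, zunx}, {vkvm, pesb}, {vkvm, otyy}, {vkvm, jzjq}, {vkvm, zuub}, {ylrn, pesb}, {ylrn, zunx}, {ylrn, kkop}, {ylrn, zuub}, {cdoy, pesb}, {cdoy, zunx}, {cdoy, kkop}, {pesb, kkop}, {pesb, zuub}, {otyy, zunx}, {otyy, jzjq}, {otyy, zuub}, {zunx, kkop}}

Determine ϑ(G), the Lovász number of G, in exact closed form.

N(xthe) = {zqlw, ovuu, emgq, rjyg, ucxn, rrma, igpk, kalt, oytz, nssj, embw, kvwf, cdoy, pesb, dnct, zunx, jzjq, zuub}, |N(xthe)| = 18.
deg(nssj) = 18; N(nssj) = {xthe, wyxt, viex, lwgj, rrma, ctjl, kalt, ylbf, fcuz, oytz, wifo, ctbg, embw, vkvm, cdoy, zunx, jzjq, zuub}.
deg(xicc) = 18; N(xicc) = {zqlw, viex, lwgj, rjyg, ucxn, rrma, kalt, ylbf, muaw, wifo, arvd, vkvm, ylrn, cdoy, pesb, dnct, otyy, zunx}.
deg(ucxn) = 18; N(ucxn) = {ovuu, xthe, wyxt, viex, rjyg, moxz, rrma, xicc, igpk, eksc, muaw, ctbg, vkvm, ylrn, cdoy, dnct, jzjq, zuub}.
G on 37 vertices is 18-regular; SR(37,18,8,9) — a Paley graph.
The 3 distinct eigenvalues: [18.0, 2.54138, -3.54138].
Lovász: ϑ = −37(-sqrt(37)/2 - 1/2)/(18+-(-sqrt(37)/2 - 1/2)) = sqrt(37).
= 6.0827625… (decimal).

sqrt(37)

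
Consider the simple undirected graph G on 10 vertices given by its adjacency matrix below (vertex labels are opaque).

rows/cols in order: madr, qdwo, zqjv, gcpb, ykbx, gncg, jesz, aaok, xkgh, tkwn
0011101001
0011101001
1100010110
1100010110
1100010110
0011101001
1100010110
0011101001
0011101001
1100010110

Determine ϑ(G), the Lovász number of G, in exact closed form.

5

N(gcpb) = {madr, qdwo, gncg, aaok, xkgh}, |N(gcpb)| = 5.
Vertex madr has 5 neighbors: zqjv, gcpb, ykbx, jesz, tkwn.
N(tkwn) = {madr, qdwo, gncg, aaok, xkgh}, |N(tkwn)| = 5.
deg(zqjv) = 5; N(zqjv) = {madr, qdwo, gncg, aaok, xkgh}.
K_{5,5} (perfect); ϑ(G) = α(G) = max{5,5} = 5.
≈ 5.000000000 (to 9 d.p.).
5 ≤ 5 ≤ 5: collapsed.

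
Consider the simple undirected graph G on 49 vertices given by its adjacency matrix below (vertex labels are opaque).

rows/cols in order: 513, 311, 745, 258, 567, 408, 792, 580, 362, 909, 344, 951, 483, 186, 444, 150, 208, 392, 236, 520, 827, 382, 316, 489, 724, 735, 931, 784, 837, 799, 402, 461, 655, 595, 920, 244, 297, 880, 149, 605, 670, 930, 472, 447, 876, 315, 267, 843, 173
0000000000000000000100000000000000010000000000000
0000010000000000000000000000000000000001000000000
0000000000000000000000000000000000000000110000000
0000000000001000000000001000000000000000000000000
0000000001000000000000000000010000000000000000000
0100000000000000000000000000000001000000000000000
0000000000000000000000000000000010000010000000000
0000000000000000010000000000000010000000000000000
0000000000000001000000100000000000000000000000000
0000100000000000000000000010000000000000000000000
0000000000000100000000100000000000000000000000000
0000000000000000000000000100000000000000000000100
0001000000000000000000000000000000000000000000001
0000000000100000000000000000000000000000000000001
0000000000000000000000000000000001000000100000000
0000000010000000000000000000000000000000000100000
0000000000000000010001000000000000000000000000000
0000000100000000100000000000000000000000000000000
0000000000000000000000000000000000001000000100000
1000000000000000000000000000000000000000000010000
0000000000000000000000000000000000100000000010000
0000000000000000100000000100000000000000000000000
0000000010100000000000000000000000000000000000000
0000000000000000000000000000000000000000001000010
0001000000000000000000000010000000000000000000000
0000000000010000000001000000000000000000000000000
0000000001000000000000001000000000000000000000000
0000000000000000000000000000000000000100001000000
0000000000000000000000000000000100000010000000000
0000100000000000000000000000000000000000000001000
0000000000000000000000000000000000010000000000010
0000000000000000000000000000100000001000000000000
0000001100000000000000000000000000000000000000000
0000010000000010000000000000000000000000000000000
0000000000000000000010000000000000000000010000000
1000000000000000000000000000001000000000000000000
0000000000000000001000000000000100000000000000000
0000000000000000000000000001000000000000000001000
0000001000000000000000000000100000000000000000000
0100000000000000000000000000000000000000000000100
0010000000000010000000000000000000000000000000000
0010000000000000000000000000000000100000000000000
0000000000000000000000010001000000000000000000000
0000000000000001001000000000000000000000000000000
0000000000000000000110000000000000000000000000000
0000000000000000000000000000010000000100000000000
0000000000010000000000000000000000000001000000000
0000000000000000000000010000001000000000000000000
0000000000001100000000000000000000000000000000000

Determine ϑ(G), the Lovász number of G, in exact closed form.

49*cos(pi/49)/(cos(pi/49) + 1)

Vertex 186 has 2 neighbors: 344, 173.
deg(931) = 2; N(931) = {909, 724}.
deg(392) = 2; N(392) = {580, 208}.
N(267) = {951, 605}, |N(267)| = 2.
49-vertex 2-regular graph: connected 2-regular on 49 ⇒ C_{49}.
spec(A) ≈ [2.0, 1.98358, 1.93459, 1.85383, 1.74264, 1.60283, 1.4367, 1.24698, 1.03679, 0.80957, 0.56906, 0.3192, 0.0641, -0.19205, -0.44504, -0.69073, -0.92508, -1.14423, -1.3446, -1.52289, -1.67618, -1.80194, -1.89811, -1.96312, -1.99589] (distinct, 5 d.p.).
Lovász: ϑ = −49(-2*cos(pi/49))/(2+-(-1)*2*cos(pi/49)) = 49*cos(pi/49)/(cos(pi/49) + 1).
= 24.474805… (decimal).
α=24, χ(Ḡ)=25; ϑ=49*cos(pi/49)/(cos(pi/49) + 1) lies between (both strict).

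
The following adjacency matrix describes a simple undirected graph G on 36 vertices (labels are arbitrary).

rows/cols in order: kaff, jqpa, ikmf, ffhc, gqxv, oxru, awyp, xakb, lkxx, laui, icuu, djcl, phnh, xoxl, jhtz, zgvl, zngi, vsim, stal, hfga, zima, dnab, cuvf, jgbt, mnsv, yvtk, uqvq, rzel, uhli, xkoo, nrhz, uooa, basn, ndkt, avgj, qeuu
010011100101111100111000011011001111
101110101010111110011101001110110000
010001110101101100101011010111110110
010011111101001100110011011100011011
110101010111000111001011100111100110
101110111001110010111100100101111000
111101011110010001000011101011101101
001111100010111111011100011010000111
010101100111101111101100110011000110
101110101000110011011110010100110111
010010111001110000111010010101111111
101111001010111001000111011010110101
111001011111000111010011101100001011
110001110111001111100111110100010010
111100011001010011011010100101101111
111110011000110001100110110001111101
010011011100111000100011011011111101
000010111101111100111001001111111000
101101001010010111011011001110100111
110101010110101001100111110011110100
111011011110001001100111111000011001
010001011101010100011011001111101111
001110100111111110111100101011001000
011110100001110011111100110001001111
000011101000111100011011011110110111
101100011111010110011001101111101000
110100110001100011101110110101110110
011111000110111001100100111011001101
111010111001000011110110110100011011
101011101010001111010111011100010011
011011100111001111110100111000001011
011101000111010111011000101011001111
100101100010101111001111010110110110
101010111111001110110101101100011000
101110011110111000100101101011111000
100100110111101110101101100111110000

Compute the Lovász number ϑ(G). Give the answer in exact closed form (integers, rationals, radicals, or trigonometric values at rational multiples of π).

Vertex xakb has 21 neighbors: ikmf, ffhc, gqxv, oxru, awyp, icuu, phnh, xoxl, jhtz, zgvl, zngi, vsim, hfga, zima, dnab, yvtk, uqvq, uhli, ndkt, avgj, qeuu.
N(zgvl) = {kaff, jqpa, ikmf, ffhc, gqxv, xakb, lkxx, phnh, xoxl, vsim, stal, dnab, cuvf, mnsv, yvtk, xkoo, nrhz, uooa, basn, ndkt, qeuu}, |N(zgvl)| = 21.
Vertex jgbt has 21 neighbors: jqpa, ikmf, ffhc, gqxv, awyp, djcl, phnh, xoxl, zngi, vsim, stal, hfga, zima, dnab, mnsv, yvtk, xkoo, basn, ndkt, avgj, qeuu.
deg(rzel) = 21; N(rzel) = {jqpa, ikmf, ffhc, gqxv, oxru, laui, icuu, phnh, xoxl, jhtz, vsim, stal, dnab, mnsv, yvtk, uqvq, uhli, xkoo, basn, ndkt, qeuu}.
Every vertex has degree 21 (N=36); Kneser K(9,2) on C(9,2)=36 vertices.
The 3 distinct eigenvalues: [21.0, 1.0, -6.0].
ϑ = −N·λ_min/(λ_max−λ_min) = −36·(-6)/(21−(-6)) = 8.
Numerically 8.00000000.

8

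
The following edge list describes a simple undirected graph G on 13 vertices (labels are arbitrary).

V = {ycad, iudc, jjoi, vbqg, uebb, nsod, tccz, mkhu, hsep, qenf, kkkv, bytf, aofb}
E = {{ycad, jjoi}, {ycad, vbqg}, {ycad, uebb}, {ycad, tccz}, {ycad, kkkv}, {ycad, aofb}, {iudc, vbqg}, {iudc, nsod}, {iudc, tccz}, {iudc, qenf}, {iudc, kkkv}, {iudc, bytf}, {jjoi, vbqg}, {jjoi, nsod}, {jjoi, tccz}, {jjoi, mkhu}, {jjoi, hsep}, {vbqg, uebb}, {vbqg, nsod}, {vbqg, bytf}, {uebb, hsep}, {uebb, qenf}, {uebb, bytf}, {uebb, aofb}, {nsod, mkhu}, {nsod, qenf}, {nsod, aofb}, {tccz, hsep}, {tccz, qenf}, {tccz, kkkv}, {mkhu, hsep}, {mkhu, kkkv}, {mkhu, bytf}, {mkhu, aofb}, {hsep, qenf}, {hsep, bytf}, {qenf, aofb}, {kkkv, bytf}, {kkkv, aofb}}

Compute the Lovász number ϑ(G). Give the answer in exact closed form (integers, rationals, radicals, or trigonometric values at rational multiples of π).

sqrt(13)

deg(ycad) = 6; N(ycad) = {jjoi, vbqg, uebb, tccz, kkkv, aofb}.
deg(qenf) = 6; N(qenf) = {iudc, uebb, nsod, tccz, hsep, aofb}.
deg(tccz) = 6; N(tccz) = {ycad, iudc, jjoi, hsep, qenf, kkkv}.
Vertex mkhu has 6 neighbors: jjoi, nsod, hsep, kkkv, bytf, aofb.
13-vertex 6-regular graph: SR(13,6,2,3) — a Paley graph.
A has 3 distinct eigenvalues ≈ [6.0, 1.3028, -2.3028].
ϑ = −N·λ_min/(λ_max−λ_min) = −13·(-sqrt(13)/2 - 1/2)/(6−(-sqrt(13)/2 - 1/2)) = sqrt(13).
Numerically 3.605551.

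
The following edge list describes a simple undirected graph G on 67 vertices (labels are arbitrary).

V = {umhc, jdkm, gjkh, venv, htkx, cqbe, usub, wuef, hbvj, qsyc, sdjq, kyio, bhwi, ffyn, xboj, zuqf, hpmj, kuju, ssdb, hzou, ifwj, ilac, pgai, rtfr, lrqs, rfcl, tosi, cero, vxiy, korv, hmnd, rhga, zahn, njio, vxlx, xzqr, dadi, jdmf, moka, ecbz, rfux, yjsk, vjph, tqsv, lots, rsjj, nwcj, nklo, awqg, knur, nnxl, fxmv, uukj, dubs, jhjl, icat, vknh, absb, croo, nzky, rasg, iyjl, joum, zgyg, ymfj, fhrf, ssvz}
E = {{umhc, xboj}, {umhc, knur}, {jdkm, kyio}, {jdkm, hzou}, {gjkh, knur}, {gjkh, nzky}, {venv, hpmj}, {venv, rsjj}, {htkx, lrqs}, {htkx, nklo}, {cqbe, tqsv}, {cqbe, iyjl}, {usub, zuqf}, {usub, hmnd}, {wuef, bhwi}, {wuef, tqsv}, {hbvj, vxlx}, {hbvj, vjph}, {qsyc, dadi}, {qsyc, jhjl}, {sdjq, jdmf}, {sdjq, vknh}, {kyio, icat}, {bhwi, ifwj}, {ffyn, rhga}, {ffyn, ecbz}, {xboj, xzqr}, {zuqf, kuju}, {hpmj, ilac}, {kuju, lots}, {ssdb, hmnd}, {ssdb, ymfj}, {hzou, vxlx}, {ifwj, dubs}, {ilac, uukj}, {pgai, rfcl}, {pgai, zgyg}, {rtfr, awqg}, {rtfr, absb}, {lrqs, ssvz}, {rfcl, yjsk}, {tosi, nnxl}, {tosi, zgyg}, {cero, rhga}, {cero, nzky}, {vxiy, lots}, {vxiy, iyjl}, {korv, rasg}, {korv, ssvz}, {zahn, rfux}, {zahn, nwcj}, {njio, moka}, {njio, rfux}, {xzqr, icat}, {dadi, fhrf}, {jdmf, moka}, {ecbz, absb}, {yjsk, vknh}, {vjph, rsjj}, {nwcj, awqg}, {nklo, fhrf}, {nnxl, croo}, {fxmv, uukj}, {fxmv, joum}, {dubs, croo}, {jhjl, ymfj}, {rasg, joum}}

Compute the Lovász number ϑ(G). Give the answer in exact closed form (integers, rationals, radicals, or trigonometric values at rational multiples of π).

67*cos(pi/67)/(cos(pi/67) + 1)

Vertex vxiy has 2 neighbors: lots, iyjl.
N(iyjl) = {cqbe, vxiy}, |N(iyjl)| = 2.
N(zuqf) = {usub, kuju}, |N(zuqf)| = 2.
Vertex bhwi has 2 neighbors: wuef, ifwj.
G on 67 vertices is 2-regular; connected 2-regular on 67 ⇒ C_{67}.
spec(A) ≈ [2.0, 1.99121, 1.96493, 1.92137, 1.86093, 1.78414, 1.69166, 1.58432, 1.46306, 1.32894, 1.18314, 1.02695, 0.86173, 0.68893, 0.51009, 0.32675, 0.14055, -0.04689, -0.23391, -0.41888, -0.60017, -0.77618, -0.94538, -1.10626, -1.25743, -1.39754, -1.52537, -1.6398, -1.73981, -1.82454, -1.89323, -1.94529, -1.98025, -1.9978] (distinct, 5 d.p.).
−67·(-2*cos(pi/67)) / ((2)−(-2*cos(pi/67))) = 67*cos(pi/67)/(cos(pi/67) + 1) = ϑ(G).
≈ 33.48157981 (to 8 d.p.).
Check 33 ≤ 67*cos(pi/67)/(cos(pi/67) + 1) ≤ 34: both strict.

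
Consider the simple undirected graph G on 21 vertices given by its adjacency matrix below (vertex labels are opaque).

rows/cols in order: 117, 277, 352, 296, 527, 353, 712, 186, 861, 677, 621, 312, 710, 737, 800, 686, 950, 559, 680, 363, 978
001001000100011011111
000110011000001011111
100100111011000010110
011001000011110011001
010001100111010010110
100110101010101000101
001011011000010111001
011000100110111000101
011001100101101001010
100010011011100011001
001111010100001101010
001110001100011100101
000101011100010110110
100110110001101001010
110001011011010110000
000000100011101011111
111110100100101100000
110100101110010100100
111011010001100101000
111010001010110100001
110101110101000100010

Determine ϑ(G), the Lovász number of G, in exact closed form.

6

Vertex 978 has 10 neighbors: 117, 277, 296, 353, 712, 186, 677, 312, 686, 363.
N(737) = {117, 296, 527, 712, 186, 312, 710, 800, 559, 363}, |N(737)| = 10.
Vertex 800 has 10 neighbors: 117, 277, 353, 186, 861, 621, 312, 737, 686, 950.
Vertex 186 has 10 neighbors: 277, 352, 712, 677, 621, 710, 737, 800, 680, 978.
Regular of degree 10 on 21 vertices: Kneser-type, 2-subsets of [7].
spec(A) ≈ [10.0, 1.0, -4.0] (distinct, 3 d.p.).
λ_max=10, λ_min=-4; ϑ = −21·λ_min/(λ_max−λ_min) = 6.
ϑ(G) ≈ 6.000000000.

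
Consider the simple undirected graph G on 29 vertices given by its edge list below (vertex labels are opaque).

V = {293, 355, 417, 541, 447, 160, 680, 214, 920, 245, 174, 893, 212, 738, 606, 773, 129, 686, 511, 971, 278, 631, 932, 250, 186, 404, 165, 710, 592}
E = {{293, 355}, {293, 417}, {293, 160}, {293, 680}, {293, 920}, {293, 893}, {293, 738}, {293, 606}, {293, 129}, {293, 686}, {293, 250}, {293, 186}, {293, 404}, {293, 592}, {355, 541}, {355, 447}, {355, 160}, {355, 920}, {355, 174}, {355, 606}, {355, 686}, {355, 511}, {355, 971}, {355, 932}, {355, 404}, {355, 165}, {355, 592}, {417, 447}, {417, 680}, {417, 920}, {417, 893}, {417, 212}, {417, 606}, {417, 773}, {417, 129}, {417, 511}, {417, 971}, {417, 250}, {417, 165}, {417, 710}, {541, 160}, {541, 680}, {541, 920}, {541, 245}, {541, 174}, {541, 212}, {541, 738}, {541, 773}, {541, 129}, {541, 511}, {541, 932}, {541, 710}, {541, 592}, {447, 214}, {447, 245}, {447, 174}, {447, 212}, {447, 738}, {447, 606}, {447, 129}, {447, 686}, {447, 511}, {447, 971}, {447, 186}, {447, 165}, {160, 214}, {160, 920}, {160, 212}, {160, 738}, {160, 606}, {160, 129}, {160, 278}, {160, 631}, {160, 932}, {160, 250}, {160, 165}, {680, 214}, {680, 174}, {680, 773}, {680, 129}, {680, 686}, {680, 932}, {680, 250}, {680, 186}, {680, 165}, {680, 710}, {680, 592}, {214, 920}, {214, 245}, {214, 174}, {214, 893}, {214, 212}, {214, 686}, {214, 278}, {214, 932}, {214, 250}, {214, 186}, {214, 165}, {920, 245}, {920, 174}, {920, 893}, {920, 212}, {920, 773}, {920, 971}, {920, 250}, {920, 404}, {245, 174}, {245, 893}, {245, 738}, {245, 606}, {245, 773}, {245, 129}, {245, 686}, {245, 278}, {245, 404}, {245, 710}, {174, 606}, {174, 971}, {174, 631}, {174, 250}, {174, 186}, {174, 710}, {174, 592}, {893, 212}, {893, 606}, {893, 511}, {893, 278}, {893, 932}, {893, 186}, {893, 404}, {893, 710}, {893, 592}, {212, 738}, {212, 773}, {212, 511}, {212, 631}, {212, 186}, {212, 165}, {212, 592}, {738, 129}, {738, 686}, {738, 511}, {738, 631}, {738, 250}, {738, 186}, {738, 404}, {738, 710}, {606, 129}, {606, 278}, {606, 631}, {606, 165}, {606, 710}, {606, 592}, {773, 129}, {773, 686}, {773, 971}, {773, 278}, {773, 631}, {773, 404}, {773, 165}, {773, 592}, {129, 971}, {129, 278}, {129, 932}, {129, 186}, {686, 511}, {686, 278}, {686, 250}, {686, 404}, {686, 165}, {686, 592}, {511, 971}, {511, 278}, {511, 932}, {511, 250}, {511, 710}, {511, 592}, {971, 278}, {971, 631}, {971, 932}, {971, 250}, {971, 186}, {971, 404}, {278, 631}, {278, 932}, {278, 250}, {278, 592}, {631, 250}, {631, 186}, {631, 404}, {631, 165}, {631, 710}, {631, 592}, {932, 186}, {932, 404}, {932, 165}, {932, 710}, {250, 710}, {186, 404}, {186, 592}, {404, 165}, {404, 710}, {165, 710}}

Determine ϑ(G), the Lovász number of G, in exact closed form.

sqrt(29)

Vertex 606 has 14 neighbors: 293, 355, 417, 447, 160, 245, 174, 893, 129, 278, 631, 165, 710, 592.
deg(511) = 14; N(511) = {355, 417, 541, 447, 893, 212, 738, 686, 971, 278, 932, 250, 710, 592}.
Vertex 920 has 14 neighbors: 293, 355, 417, 541, 160, 214, 245, 174, 893, 212, 773, 971, 250, 404.
Vertex 893 has 14 neighbors: 293, 417, 214, 920, 245, 212, 606, 511, 278, 932, 186, 404, 710, 592.
deg(v) = 14 for all v (|V|=29); SR(29,14,6,7) — a Paley graph.
spec(A) ≈ [14.0, 2.19258, -3.19258] (distinct, 5 d.p.).
ϑ = −N·λ_min/(λ_max−λ_min) = −29·(-sqrt(29)/2 - 1/2)/(14−(-sqrt(29)/2 - 1/2)) = sqrt(29).
≈ 5.38516481 (to 8 d.p.).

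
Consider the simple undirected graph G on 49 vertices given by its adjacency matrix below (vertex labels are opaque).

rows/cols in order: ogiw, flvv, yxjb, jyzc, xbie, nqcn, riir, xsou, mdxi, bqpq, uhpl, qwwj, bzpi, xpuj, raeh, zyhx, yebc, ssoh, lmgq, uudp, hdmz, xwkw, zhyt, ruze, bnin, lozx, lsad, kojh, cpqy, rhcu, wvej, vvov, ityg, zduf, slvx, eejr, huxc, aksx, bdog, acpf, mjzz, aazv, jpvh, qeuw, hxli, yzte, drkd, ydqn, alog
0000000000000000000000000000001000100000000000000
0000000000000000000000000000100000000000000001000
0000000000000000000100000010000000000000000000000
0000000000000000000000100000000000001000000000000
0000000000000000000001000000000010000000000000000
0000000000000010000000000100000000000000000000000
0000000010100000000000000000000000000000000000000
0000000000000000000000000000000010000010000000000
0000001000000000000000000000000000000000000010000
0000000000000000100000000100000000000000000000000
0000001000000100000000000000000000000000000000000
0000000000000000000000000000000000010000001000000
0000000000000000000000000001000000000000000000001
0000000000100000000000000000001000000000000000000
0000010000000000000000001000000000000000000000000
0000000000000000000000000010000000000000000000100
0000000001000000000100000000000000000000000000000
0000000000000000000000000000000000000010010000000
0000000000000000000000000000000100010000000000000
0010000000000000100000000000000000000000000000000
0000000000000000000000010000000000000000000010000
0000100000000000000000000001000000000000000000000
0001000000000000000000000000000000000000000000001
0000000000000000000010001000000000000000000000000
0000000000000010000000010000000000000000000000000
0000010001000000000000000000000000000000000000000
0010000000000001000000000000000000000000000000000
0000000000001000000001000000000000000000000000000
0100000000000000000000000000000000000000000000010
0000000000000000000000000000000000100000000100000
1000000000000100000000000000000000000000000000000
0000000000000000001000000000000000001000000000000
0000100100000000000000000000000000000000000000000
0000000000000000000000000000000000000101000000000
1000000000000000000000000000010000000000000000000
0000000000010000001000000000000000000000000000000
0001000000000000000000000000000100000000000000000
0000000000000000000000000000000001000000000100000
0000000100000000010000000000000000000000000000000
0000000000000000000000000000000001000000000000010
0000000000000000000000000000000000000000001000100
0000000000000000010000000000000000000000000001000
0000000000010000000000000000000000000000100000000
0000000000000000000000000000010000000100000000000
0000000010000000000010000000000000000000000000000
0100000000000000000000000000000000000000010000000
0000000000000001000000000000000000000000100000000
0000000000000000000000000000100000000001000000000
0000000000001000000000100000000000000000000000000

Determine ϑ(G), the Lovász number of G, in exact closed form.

N(bnin) = {raeh, ruze}, |N(bnin)| = 2.
N(xpuj) = {uhpl, wvej}, |N(xpuj)| = 2.
Vertex cpqy has 2 neighbors: flvv, ydqn.
deg(rhcu) = 2; N(rhcu) = {slvx, qeuw}.
G on 49 vertices is 2-regular; a single 49-cycle (edge-transitive).
Distinct eigenvalues (to 6 d.p.): [2.0, 1.98358, 1.93459, 1.853834, 1.742637, 1.602827, 1.436699, 1.24698, 1.036785, 0.809567, 0.569055, 0.3192, 0.064103, -0.192046, -0.445042, -0.69073, -0.925077, -1.144233, -1.344602, -1.522892, -1.676176, -1.801938, -1.898111, -1.963118, -1.995891].
−49·(-2*cos(pi/49)) / ((2)−(-2*cos(pi/49))) = 49*cos(pi/49)/(cos(pi/49) + 1) = ϑ(G).
Numerically 24.47480518.
α=24, χ(Ḡ)=25; ϑ=49*cos(pi/49)/(cos(pi/49) + 1) lies between (both strict).

49*cos(pi/49)/(cos(pi/49) + 1)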